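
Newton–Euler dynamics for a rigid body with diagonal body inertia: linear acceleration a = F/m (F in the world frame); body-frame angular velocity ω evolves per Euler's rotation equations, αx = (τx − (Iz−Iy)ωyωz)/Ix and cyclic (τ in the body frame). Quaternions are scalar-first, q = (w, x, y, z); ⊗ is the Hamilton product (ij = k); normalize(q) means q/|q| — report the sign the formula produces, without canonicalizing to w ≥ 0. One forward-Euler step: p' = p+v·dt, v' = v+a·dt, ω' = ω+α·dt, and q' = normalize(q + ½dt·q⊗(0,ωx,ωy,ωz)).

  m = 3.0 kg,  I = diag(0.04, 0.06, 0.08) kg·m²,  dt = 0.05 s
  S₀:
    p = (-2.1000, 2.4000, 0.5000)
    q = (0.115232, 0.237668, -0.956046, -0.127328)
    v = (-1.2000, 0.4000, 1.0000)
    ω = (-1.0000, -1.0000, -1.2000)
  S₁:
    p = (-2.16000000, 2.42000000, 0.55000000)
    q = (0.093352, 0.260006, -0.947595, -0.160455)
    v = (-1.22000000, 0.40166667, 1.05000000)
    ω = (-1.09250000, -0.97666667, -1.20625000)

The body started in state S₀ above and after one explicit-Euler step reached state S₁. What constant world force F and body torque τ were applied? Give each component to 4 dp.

rate change Δω = (-0.09250000, 0.02333333, -0.00625000)
ω₀×(Iω₀) = (0.0240, -0.0480, 0.0200)
applied torque τ = (-0.0500, -0.0200, 0.0100)
v₁ − v₀ = (-0.02000000, 0.00166667, 0.05000000)
F = m·Δv/dt = (-1.2000, 0.1000, 3.0000)

F = (-1.2000, 0.1000, 3.0000)
τ = (-0.0500, -0.0200, 0.0100)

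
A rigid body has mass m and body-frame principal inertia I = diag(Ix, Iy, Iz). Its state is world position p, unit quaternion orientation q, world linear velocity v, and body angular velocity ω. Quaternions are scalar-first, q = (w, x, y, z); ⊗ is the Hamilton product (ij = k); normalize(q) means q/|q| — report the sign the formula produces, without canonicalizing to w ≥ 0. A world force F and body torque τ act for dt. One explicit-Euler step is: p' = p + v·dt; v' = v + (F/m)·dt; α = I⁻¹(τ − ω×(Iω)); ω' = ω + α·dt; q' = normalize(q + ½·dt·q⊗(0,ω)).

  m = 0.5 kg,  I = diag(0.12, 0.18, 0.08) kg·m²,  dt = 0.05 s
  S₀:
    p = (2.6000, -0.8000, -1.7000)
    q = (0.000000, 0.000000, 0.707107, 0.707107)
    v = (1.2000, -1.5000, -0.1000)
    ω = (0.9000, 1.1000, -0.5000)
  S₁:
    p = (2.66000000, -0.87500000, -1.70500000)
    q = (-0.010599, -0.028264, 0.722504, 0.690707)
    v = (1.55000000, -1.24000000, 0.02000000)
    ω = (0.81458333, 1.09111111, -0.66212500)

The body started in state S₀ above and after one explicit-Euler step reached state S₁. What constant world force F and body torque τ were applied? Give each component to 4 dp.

F = (3.5000, 2.6000, 1.2000)
τ = (-0.1500, -0.0500, -0.2000)

v₁ − v₀ = (0.35000000, 0.26000000, 0.12000000)
m·(v₁−v₀)/dt = (3.5000, 2.6000, 1.2000)
rate change Δω = (-0.08541667, -0.00888889, -0.16212500)
applied torque τ = (-0.1500, -0.0500, -0.2000)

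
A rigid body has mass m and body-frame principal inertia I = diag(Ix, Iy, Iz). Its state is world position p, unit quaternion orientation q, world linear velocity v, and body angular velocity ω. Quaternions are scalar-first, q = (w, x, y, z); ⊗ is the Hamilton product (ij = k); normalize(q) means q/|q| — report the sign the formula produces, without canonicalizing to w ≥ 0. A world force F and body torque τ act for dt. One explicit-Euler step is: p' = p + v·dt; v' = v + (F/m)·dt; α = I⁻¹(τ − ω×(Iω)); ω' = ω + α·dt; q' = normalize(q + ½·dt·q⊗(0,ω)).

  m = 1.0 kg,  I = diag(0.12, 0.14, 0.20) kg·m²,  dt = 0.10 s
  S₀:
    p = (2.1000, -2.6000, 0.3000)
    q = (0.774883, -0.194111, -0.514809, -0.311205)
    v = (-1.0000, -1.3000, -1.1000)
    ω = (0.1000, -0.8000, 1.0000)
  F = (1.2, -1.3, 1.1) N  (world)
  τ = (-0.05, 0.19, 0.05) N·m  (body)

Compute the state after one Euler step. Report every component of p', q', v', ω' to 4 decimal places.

α = I⁻¹(τ − ω×Iω) = (-0.0167, 1.4143, 0.2580)
ω' = ω + α·dt = (0.0983, -0.6586, 1.0258)
Hamilton product q⊗(0,ω) = (-0.0812311, -0.6862847, -0.4569159, 0.9816527)
updated quaternion q' = (0.7692, -0.2280, -0.5365, -0.2616)
a = (1.2000, -1.3000, 1.1000)
p + v·dt = (2.0000, -2.7300, 0.1900)
v + (F/m)dt = (-0.8800, -1.4300, -0.9900)

p' = (2.0000, -2.7300, 0.1900)
q' = (0.7692, -0.2280, -0.5365, -0.2616)
v' = (-0.8800, -1.4300, -0.9900)
ω' = (0.0983, -0.6586, 1.0258)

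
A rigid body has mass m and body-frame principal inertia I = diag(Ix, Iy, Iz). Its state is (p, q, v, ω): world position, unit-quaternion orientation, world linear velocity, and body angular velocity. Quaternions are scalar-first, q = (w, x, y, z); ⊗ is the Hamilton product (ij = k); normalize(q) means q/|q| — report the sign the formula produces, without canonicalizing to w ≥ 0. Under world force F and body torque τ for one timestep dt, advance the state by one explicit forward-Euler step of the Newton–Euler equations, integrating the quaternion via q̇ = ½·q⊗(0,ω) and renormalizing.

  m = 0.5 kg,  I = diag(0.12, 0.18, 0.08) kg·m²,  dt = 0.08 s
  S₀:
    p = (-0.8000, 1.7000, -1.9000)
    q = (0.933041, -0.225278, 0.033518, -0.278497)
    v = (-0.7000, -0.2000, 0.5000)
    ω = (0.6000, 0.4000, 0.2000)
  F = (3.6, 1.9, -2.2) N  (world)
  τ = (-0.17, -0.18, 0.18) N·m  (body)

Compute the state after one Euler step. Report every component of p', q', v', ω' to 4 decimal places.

p' = (-0.8560, 1.6840, -1.8600)
q' = (0.9397, -0.1981, 0.0435, -0.2753)
v' = (-0.1240, 0.1040, 0.1480)
ω' = (0.4920, 0.3179, 0.3656)

gyro term ω×Iω = (-0.0080, 0.0048, 0.0144)
angular accel α = (-1.3500, -1.0267, 2.0700)
ω + α·dt = (0.4920, 0.3179, 0.3656)
Hamilton product q⊗(0,ω) = (0.1774590, 0.6779270, 0.2511738, 0.0763862)
updated quaternion q' = (0.9397, -0.1981, 0.0435, -0.2753)
a = F/m = (7.2000, 3.8000, -4.4000)
p + v·dt = (-0.8560, 1.6840, -1.8600)
v' = v + a·dt = (-0.1240, 0.1040, 0.1480)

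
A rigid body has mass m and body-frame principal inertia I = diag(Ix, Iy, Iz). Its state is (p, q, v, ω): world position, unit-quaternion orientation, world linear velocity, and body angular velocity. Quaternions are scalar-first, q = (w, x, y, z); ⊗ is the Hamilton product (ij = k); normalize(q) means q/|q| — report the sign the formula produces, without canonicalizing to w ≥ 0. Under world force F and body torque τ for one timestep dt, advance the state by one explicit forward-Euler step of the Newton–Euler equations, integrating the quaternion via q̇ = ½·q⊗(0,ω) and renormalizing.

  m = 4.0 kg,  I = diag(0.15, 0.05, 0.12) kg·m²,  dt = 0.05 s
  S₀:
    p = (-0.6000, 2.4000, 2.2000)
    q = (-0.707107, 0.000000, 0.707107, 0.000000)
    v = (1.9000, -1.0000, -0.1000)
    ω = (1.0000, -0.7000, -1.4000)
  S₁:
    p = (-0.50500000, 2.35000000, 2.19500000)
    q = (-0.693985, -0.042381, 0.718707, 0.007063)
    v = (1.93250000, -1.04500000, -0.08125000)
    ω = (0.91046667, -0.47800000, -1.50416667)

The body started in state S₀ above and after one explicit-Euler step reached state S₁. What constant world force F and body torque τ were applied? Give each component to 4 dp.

Δv = v₁−v₀ = (0.03250000, -0.04500000, 0.01875000)
m·(v₁−v₀)/dt = (2.6000, -3.6000, 1.5000)
ω₁ − ω₀ = (-0.08953333, 0.22200000, -0.10416667)
gyro term ω₀×Iω₀ = (0.0686, -0.0420, 0.0700)
applied torque τ = (-0.2000, 0.1800, -0.1800)

F = (2.6000, -3.6000, 1.5000)
τ = (-0.2000, 0.1800, -0.1800)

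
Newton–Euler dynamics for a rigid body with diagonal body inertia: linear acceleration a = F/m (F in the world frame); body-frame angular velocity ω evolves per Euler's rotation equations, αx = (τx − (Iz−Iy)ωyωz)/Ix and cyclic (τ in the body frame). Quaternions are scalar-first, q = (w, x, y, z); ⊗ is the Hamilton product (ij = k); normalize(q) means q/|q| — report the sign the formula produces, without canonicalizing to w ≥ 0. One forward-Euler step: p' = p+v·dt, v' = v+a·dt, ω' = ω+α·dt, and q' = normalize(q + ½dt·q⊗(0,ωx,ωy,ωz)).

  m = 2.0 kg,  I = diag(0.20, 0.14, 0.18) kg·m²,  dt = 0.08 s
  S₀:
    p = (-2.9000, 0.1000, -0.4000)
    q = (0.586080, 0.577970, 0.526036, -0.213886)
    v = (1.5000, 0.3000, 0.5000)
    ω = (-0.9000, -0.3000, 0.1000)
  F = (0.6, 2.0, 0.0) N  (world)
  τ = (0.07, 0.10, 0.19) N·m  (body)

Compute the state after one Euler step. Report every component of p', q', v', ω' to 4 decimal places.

p' = (-2.7800, 0.1240, -0.3600)
q' = (0.6136, 0.5560, 0.5240, -0.1994)
v' = (1.5240, 0.3800, 0.5000)
ω' = (-0.8715, -0.2418, 0.1916)

p + v·dt = (-2.7800, 0.1240, -0.3600)
new velocity v' = (1.5240, 0.3800, 0.5000)
gyro term ω×Iω = (-0.0012, -0.0018, -0.0162)
(τ − ω×Iω)/I = (0.3560, 0.7271, 1.1456)
new body rate ω' = (-0.8715, -0.2418, 0.1916)
Hamilton product q⊗(0,ω) = (0.6993724, -0.5390342, -0.0411236, 0.3586494)
q + ½dt·q⊗(0,ω), renormalized = (0.6136, 0.5560, 0.5240, -0.1994)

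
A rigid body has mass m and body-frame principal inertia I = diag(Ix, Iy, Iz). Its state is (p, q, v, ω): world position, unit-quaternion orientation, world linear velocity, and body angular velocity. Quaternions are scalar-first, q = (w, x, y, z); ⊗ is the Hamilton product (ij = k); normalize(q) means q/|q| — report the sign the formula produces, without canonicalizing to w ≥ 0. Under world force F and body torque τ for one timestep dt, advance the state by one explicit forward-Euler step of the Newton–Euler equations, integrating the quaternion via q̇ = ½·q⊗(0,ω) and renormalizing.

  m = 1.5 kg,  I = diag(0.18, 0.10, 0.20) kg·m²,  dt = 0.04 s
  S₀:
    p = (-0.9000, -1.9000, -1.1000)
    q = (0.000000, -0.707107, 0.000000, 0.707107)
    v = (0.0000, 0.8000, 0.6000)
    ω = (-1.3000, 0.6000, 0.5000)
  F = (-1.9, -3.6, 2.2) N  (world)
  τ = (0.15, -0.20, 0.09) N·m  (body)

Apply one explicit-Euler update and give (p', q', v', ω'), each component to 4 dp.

p' = (-0.9000, -1.8680, -1.0760)
q' = (-0.0254, -0.7153, -0.0113, 0.6983)
v' = (-0.0507, 0.7040, 0.6587)
ω' = (-1.2733, 0.5148, 0.5055)

linear accel F/m = (-1.2667, -2.4000, 1.4667)
new position p' = (-0.9000, -1.8680, -1.0760)
new velocity v' = (-0.0507, 0.7040, 0.6587)
α = I⁻¹(τ − ω×Iω) = (0.6667, -2.1300, 0.1380)
ω + α·dt = (-1.2733, 0.5148, 0.5055)
q⊗(0,ω) = (-1.2727926, -0.4242642, -0.5656856, -0.4242642)
q + ½dt·q⊗(0,ω), renormalized = (-0.0254, -0.7153, -0.0113, 0.6983)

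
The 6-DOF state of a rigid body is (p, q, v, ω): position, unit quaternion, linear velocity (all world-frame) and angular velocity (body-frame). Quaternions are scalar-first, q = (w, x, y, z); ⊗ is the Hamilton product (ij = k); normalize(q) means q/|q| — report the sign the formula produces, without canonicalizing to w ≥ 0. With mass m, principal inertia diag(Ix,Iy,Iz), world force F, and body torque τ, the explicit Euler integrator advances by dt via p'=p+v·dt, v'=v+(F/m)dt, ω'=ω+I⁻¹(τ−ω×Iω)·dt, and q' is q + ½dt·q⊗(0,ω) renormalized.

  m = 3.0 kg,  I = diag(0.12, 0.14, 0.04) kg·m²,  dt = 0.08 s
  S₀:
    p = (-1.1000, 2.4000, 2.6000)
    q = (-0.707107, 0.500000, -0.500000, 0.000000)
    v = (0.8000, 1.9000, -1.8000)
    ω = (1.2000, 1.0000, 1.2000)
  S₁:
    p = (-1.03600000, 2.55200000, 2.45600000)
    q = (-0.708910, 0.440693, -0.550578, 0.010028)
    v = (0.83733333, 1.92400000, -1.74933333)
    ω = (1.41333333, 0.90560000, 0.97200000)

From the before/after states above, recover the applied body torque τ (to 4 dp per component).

τ = (0.2000, -0.0500, -0.0900)

rate change Δω = (0.21333333, -0.09440000, -0.22800000)
precession coupling = (-0.1200, 0.1152, 0.0240)
applied torque τ = (0.2000, -0.0500, -0.0900)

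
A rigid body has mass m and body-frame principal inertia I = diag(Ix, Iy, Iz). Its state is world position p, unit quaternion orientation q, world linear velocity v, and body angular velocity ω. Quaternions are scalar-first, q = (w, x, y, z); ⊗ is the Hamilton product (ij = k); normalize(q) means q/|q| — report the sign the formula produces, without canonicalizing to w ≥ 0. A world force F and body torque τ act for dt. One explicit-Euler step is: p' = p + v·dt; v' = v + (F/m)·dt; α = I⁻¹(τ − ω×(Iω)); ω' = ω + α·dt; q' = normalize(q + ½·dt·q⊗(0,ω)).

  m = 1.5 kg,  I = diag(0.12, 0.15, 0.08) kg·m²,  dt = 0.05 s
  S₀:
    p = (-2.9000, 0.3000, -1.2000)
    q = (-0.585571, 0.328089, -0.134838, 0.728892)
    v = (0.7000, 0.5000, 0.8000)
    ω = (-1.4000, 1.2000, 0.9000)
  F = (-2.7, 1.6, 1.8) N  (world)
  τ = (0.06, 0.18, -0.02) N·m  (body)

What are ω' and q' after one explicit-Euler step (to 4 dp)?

ω' = (-1.3435, 1.2768, 0.9190)
q' = (-0.5857, 0.3233, -0.1851, 0.7199)

ω×(Iω) gyroscopic = (-0.0756, -0.0504, -0.0504)
angular accel α = (1.1300, 1.5360, 0.3800)
ω + α·dt = (-1.3435, 1.2768, 0.9190)
Hamilton product q⊗(0,ω) = (-0.0348726, -0.1762252, -2.0184141, -0.3220803)
q + ½dt·q⊗(0,ω), renormalized = (-0.5857, 0.3233, -0.1851, 0.7199)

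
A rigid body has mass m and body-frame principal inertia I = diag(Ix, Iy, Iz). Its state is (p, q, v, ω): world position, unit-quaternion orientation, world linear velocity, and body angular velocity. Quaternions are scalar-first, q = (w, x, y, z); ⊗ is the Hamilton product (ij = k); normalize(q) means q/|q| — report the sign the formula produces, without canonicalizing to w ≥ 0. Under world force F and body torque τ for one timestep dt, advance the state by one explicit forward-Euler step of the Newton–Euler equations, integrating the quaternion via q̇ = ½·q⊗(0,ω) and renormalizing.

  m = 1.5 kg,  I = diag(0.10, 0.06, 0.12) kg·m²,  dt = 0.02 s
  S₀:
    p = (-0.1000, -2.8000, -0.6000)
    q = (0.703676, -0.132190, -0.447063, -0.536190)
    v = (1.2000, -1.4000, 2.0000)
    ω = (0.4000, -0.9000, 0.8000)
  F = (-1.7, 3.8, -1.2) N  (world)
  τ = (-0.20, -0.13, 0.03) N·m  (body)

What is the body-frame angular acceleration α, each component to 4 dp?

gyro term ω×Iω = (-0.0432, -0.0064, 0.0144)
α = I⁻¹(τ − ω×Iω) = (-1.5680, -2.0600, 0.1300)

α = (-1.5680, -2.0600, 0.1300)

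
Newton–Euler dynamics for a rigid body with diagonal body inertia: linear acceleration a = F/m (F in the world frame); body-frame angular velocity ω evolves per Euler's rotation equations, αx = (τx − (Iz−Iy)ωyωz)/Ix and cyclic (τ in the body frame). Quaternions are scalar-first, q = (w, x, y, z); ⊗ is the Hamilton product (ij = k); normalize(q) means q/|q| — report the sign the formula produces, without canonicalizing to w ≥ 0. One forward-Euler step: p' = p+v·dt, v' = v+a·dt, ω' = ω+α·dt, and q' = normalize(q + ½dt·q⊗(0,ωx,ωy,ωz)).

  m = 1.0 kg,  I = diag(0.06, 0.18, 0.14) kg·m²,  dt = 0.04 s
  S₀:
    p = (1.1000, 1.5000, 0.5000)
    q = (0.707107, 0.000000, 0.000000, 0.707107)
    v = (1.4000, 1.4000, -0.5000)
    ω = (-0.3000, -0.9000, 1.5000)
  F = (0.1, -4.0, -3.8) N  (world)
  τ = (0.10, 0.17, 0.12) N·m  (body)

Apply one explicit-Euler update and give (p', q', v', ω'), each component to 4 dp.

p' = (1.1560, 1.5560, 0.4800)
q' = (0.6855, 0.0085, -0.0170, 0.7279)
v' = (1.4040, 1.2400, -0.6520)
ω' = (-0.2693, -0.8702, 1.5250)

a = (0.1000, -4.0000, -3.8000)
p' = p + v·dt = (1.1560, 1.5560, 0.4800)
v + (F/m)dt = (1.4040, 1.2400, -0.6520)
gyro term ω×Iω = (0.0540, 0.0360, 0.0324)
α = I⁻¹(τ − ω×Iω) = (0.7667, 0.7444, 0.6257)
ω + α·dt = (-0.2693, -0.8702, 1.5250)
2q̇ = q⊗(0,ω) = (-1.0606605, 0.4242642, -0.8485284, 1.0606605)
updated quaternion q' = (0.6855, 0.0085, -0.0170, 0.7279)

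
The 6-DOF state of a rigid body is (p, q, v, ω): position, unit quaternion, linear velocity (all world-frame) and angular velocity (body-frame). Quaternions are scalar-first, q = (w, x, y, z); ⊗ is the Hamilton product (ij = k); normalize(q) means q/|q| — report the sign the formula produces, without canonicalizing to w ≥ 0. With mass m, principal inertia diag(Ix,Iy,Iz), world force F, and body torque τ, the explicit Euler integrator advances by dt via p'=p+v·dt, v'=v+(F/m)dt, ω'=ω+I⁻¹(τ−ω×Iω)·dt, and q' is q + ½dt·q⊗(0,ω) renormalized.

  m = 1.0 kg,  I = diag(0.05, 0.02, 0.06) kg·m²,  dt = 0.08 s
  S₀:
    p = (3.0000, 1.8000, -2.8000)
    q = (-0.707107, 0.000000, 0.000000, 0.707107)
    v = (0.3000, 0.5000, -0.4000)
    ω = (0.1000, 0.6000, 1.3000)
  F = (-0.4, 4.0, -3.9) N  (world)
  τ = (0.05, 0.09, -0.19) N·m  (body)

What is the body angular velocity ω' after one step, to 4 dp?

ω×(Iω) gyroscopic = (0.0312, -0.0013, -0.0018)
(τ − ω×Iω)/I = (0.3760, 4.5650, -3.1367)
ω + α·dt = (0.1301, 0.9652, 1.0491)

ω' = (0.1301, 0.9652, 1.0491)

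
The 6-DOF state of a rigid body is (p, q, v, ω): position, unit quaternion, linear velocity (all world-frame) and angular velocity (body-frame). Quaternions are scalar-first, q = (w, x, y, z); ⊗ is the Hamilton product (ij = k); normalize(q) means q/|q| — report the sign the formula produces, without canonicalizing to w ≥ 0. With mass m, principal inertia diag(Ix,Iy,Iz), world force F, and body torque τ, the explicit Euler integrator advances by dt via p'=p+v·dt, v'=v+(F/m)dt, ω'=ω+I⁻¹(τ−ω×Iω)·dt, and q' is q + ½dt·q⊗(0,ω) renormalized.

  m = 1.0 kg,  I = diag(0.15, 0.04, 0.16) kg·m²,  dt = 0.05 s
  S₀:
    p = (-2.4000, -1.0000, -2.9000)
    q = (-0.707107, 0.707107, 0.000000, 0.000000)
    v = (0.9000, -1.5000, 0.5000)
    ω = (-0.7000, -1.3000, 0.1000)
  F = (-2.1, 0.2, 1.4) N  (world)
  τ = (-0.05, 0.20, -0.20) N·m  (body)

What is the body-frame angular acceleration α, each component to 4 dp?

α = (-0.2293, 4.9825, -0.6244)

gyro term ω×Iω = (-0.0156, 0.0007, -0.1001)
α = I⁻¹(τ − ω×Iω) = (-0.2293, 4.9825, -0.6244)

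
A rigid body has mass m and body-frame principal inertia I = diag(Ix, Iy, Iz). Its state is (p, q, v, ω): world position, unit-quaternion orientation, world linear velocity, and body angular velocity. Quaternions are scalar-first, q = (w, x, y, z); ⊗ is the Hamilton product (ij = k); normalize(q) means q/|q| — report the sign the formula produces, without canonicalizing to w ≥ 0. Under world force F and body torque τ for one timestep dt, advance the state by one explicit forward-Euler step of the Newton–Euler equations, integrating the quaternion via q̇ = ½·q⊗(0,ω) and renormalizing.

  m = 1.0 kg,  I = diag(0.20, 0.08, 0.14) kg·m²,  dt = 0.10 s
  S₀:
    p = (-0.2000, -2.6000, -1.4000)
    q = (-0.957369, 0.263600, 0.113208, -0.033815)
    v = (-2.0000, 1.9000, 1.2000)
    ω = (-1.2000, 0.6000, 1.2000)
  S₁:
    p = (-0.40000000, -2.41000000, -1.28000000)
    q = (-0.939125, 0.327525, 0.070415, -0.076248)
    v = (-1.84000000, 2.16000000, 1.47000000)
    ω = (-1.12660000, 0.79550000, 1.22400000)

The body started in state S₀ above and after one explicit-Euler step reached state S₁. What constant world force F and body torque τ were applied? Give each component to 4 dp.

F = (1.6000, 2.6000, 2.7000)
τ = (0.1900, 0.0700, 0.1200)

velocity change Δv = (0.16000000, 0.26000000, 0.27000000)
applied force F = (1.6000, 2.6000, 2.7000)
ω₁ − ω₀ = (0.07340000, 0.19550000, 0.02400000)
precession coupling = (0.0432, -0.0864, 0.0864)
applied torque τ = (0.1900, 0.0700, 0.1200)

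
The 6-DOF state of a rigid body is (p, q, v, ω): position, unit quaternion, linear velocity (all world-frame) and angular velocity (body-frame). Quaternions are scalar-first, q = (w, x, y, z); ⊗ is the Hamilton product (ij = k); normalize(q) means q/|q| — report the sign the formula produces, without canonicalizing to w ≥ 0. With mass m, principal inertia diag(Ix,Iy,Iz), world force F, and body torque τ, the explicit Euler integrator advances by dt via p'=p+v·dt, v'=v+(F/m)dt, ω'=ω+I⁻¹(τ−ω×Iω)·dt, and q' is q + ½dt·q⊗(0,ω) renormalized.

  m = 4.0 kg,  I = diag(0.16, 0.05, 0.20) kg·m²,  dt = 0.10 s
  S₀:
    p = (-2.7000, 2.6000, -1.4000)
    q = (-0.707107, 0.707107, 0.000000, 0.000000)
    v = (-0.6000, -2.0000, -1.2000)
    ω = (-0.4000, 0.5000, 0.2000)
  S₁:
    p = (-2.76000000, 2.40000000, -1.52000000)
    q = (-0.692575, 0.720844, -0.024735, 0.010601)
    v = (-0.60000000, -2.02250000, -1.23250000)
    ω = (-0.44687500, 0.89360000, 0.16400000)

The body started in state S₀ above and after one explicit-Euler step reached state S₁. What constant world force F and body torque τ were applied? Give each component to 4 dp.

v₁ − v₀ = (0.00000000, -0.02250000, -0.03250000)
applied force F = (0.0000, -0.9000, -1.3000)
rate change Δω = (-0.04687500, 0.39360000, -0.03600000)
ω₀×(Iω₀) = (0.0150, 0.0032, 0.0220)
applied torque τ = (-0.0600, 0.2000, -0.0500)

F = (0.0000, -0.9000, -1.3000)
τ = (-0.0600, 0.2000, -0.0500)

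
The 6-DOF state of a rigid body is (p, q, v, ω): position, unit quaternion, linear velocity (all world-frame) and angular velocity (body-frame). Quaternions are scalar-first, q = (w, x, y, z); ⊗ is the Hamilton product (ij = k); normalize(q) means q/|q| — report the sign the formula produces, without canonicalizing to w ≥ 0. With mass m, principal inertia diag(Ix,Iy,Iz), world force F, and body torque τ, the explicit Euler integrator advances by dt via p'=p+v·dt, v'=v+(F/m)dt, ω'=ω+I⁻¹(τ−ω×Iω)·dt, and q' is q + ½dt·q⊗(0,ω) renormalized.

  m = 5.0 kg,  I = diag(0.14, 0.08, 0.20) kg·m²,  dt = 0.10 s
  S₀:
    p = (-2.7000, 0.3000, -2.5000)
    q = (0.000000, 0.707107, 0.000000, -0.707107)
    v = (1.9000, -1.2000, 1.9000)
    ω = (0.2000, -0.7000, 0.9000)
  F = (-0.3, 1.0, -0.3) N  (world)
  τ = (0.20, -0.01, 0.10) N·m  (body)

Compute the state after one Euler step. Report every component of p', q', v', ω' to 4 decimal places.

p' = (-2.5100, 0.1800, -2.3100)
q' = (0.0247, 0.6812, -0.0388, -0.7306)
v' = (1.8940, -1.1800, 1.8940)
ω' = (0.3969, -0.6990, 0.9458)

a = (-0.0600, 0.2000, -0.0600)
p + v·dt = (-2.5100, 0.1800, -2.3100)
v + (F/m)dt = (1.8940, -1.1800, 1.8940)
ω×(Iω) gyroscopic = (-0.0756, -0.0108, 0.0084)
α = I⁻¹(τ − ω×Iω) = (1.9686, 0.0100, 0.4580)
new body rate ω' = (0.3969, -0.6990, 0.9458)
Hamilton product q⊗(0,ω) = (0.4949749, -0.4949749, -0.7778177, -0.4949749)
updated quaternion q' = (0.0247, 0.6812, -0.0388, -0.7306)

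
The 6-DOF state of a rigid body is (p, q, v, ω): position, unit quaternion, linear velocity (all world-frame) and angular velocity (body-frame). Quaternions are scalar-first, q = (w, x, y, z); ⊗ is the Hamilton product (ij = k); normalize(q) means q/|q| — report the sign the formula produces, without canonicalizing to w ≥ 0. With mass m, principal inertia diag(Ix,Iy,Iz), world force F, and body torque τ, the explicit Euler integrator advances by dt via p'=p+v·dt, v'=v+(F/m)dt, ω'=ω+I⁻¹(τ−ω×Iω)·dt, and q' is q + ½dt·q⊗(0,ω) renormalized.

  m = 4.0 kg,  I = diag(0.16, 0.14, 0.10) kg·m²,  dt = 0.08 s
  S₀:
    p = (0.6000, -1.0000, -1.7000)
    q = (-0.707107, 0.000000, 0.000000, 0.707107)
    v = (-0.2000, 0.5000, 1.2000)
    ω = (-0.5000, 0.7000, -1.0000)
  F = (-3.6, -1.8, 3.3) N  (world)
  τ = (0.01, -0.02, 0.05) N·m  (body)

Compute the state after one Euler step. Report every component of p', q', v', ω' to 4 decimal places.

gyro term ω×Iω = (0.0280, 0.0300, 0.0070)
angular accel α = (-0.1125, -0.3571, 0.4300)
new body rate ω' = (-0.5090, 0.6714, -0.9656)
Hamilton product q⊗(0,ω) = (0.7071070, -0.1414214, -0.8485284, 0.7071070)
updated quaternion q' = (-0.6779, -0.0056, -0.0339, 0.7344)
linear accel F/m = (-0.9000, -0.4500, 0.8250)
p + v·dt = (0.5840, -0.9600, -1.6040)
v' = v + a·dt = (-0.2720, 0.4640, 1.2660)

p' = (0.5840, -0.9600, -1.6040)
q' = (-0.6779, -0.0056, -0.0339, 0.7344)
v' = (-0.2720, 0.4640, 1.2660)
ω' = (-0.5090, 0.6714, -0.9656)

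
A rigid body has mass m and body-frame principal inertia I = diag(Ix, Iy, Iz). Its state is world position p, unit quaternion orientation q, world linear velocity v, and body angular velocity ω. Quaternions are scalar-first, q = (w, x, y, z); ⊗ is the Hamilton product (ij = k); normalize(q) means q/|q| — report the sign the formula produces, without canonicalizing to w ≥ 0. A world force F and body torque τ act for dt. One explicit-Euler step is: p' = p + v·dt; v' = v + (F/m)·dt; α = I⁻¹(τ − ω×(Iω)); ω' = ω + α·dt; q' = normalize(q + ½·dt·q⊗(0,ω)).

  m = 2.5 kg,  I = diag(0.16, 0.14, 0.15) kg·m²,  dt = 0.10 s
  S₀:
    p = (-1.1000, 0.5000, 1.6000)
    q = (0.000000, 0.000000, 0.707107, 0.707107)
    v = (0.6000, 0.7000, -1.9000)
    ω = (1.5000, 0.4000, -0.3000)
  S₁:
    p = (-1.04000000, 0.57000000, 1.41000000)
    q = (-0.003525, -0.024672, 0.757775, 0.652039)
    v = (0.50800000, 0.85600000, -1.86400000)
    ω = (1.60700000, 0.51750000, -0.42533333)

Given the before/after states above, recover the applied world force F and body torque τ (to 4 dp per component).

velocity change Δv = (-0.09200000, 0.15600000, 0.03600000)
applied force F = (-2.3000, 3.9000, 0.9000)
ω₁ − ω₀ = (0.10700000, 0.11750000, -0.12533333)
precession coupling = (-0.0012, -0.0045, -0.0120)
applied torque τ = (0.1700, 0.1600, -0.2000)

F = (-2.3000, 3.9000, 0.9000)
τ = (0.1700, 0.1600, -0.2000)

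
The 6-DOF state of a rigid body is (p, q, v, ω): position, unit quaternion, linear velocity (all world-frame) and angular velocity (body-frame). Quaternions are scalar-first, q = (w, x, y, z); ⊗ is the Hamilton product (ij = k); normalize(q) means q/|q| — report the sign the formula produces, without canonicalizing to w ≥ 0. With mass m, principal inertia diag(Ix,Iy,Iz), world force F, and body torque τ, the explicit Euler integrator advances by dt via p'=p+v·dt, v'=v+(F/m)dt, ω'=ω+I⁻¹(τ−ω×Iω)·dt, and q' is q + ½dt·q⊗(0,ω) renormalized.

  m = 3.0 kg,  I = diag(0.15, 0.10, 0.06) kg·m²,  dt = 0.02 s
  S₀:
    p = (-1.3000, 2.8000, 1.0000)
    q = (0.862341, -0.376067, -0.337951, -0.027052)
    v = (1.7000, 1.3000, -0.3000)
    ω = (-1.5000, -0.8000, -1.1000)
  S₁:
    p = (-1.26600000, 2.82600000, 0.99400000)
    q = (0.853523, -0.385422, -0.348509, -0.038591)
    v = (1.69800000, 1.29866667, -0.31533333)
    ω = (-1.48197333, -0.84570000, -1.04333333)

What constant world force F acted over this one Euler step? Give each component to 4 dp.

F = (-0.3000, -0.2000, -2.3000)

Δv = v₁−v₀ = (-0.00200000, -0.00133333, -0.01533333)
applied force F = (-0.3000, -0.2000, -2.3000)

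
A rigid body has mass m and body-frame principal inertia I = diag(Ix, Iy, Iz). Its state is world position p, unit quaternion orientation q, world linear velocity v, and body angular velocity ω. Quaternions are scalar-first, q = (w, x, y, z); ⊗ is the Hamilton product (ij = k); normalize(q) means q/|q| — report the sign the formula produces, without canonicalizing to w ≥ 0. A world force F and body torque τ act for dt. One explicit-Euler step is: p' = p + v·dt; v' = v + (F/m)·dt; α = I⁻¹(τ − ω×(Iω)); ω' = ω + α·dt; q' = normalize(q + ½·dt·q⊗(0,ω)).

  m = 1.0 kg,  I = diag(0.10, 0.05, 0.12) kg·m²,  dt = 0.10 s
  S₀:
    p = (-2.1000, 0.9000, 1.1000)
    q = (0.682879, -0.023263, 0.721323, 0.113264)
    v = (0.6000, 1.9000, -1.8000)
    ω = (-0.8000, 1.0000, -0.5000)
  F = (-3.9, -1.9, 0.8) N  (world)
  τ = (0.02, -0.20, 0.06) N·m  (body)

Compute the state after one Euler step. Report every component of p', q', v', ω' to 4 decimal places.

precession coupling ω×(Iω) = (-0.0350, -0.0080, 0.0400)
α = I⁻¹(τ − ω×Iω) = (0.5500, -3.8400, 0.1667)
ω' = ω + α·dt = (-0.7450, 0.6160, -0.4833)
2q̇ = q⊗(0,ω) = (-0.6833014, -1.0202287, 0.5806363, 0.2123559)
updated quaternion q' = (0.6472, -0.0741, 0.7486, 0.1236)
linear accel F/m = (-3.9000, -1.9000, 0.8000)
new position p' = (-2.0400, 1.0900, 0.9200)
new velocity v' = (0.2100, 1.7100, -1.7200)

p' = (-2.0400, 1.0900, 0.9200)
q' = (0.6472, -0.0741, 0.7486, 0.1236)
v' = (0.2100, 1.7100, -1.7200)
ω' = (-0.7450, 0.6160, -0.4833)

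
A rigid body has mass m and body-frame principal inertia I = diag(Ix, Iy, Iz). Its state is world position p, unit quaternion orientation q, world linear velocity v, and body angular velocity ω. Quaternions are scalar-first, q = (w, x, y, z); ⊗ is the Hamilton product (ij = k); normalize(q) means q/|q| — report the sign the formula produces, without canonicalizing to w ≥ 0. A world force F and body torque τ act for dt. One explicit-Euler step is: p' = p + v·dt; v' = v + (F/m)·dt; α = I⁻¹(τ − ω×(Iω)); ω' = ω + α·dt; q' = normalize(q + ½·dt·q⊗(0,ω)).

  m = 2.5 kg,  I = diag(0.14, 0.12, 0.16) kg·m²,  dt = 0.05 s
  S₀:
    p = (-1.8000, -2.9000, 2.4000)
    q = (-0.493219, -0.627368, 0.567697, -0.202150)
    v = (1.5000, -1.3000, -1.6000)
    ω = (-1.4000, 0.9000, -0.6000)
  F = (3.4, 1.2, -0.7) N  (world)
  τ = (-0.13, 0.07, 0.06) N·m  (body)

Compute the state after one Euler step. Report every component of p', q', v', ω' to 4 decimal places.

precession coupling ω×(Iω) = (-0.0216, -0.0168, 0.0252)
α = I⁻¹(τ − ω×Iω) = (-0.7743, 0.7233, 0.2175)
ω + α·dt = (-1.4387, 0.9362, -0.5891)
2q̇ = q⊗(0,ω) = (-1.5105325, 0.5318234, -0.5373079, 0.5260760)
q + ½dt·q⊗(0,ω), renormalized = (-0.5305, -0.6135, 0.5537, -0.1888)
p' = p + v·dt = (-1.7250, -2.9650, 2.3200)
v' = v + a·dt = (1.5680, -1.2760, -1.6140)

p' = (-1.7250, -2.9650, 2.3200)
q' = (-0.5305, -0.6135, 0.5537, -0.1888)
v' = (1.5680, -1.2760, -1.6140)
ω' = (-1.4387, 0.9362, -0.5891)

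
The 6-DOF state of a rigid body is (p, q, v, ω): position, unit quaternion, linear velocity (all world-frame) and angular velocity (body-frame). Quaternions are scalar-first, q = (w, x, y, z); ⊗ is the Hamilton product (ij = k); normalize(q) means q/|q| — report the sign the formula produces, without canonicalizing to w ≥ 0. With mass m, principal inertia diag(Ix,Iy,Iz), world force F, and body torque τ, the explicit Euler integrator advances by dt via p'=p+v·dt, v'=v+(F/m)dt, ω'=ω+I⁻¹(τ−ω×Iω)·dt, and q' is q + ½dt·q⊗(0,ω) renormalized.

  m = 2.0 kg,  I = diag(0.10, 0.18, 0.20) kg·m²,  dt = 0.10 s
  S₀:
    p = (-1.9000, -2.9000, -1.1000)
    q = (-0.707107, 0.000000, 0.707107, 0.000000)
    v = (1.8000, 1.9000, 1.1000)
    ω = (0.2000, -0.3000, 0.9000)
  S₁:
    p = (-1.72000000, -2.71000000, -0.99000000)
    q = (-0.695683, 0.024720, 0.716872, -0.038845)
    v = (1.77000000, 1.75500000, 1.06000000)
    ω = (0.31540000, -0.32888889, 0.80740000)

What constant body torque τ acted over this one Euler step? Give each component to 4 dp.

ω₁ − ω₀ = (0.11540000, -0.02888889, -0.09260000)
ω₀×(Iω₀) = (-0.0054, -0.0180, -0.0048)
applied torque τ = (0.1100, -0.0700, -0.1900)

τ = (0.1100, -0.0700, -0.1900)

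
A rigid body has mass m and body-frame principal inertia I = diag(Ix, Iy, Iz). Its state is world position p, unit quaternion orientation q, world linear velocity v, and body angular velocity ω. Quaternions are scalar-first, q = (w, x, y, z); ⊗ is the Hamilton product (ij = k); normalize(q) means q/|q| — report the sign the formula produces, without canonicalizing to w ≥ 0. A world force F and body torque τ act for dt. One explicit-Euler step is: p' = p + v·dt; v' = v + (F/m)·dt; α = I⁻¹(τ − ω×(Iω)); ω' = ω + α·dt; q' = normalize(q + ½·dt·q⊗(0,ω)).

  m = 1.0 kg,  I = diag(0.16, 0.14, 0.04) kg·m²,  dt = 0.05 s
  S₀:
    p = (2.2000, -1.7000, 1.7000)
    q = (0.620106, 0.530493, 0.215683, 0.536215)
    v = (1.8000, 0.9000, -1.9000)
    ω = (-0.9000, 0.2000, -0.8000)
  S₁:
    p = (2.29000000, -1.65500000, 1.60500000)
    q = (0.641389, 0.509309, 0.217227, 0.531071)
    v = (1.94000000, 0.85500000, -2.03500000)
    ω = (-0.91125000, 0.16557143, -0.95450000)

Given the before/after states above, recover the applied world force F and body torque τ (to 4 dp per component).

F = (2.8000, -0.9000, -2.7000)
τ = (-0.0200, -0.0100, -0.1200)

Δω = ω₁−ω₀ = (-0.01125000, -0.03442857, -0.15450000)
precession coupling = (0.0160, 0.0864, 0.0036)
I·α + gyro = (-0.0200, -0.0100, -0.1200)
Δv = v₁−v₀ = (0.14000000, -0.04500000, -0.13500000)
F = m·Δv/dt = (2.8000, -0.9000, -2.7000)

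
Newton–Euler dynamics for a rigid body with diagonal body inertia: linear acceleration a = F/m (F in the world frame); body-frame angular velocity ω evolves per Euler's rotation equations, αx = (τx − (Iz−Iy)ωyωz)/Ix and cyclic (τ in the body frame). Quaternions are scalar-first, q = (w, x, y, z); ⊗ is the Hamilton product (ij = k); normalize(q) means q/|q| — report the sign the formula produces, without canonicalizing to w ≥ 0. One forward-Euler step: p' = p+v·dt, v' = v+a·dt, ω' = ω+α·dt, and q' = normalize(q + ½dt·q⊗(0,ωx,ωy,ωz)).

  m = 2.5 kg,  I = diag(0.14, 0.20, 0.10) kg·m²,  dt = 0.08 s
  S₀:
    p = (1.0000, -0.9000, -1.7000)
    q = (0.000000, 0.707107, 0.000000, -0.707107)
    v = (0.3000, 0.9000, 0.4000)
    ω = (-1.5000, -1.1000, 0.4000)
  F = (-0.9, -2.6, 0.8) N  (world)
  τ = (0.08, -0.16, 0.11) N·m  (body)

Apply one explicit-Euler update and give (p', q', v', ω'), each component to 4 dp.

(τ − ω×Iω)/I = (0.2571, -0.6800, 0.1100)
ω + α·dt = (-1.4794, -1.1544, 0.4088)
q⊗(0,ω) = (1.3435033, -0.7778177, 0.7778177, -0.7778177)
q' = normalize(q + ½dt·q⊗(0,ω)) = (0.0536, 0.6740, 0.0310, -0.7361)
a = F/m = (-0.3600, -1.0400, 0.3200)
p' = p + v·dt = (1.0240, -0.8280, -1.6680)
v' = v + a·dt = (0.2712, 0.8168, 0.4256)

p' = (1.0240, -0.8280, -1.6680)
q' = (0.0536, 0.6740, 0.0310, -0.7361)
v' = (0.2712, 0.8168, 0.4256)
ω' = (-1.4794, -1.1544, 0.4088)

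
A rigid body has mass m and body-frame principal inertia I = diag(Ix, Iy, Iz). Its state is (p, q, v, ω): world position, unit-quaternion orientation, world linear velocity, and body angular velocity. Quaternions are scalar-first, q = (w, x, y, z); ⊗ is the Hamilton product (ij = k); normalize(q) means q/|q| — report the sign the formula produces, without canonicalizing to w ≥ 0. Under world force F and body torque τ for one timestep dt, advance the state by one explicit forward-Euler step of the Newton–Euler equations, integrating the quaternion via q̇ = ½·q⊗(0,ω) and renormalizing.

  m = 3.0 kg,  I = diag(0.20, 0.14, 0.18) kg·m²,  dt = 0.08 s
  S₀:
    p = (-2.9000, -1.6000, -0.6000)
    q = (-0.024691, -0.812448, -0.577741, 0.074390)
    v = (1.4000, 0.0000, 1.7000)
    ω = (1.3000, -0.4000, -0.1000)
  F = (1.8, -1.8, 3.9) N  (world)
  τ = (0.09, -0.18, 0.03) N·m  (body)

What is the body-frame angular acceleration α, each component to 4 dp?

ω×(Iω) gyroscopic = (0.0016, -0.0026, 0.0312)
(τ − ω×Iω)/I = (0.4420, -1.2671, -0.0067)

α = (0.4420, -1.2671, -0.0067)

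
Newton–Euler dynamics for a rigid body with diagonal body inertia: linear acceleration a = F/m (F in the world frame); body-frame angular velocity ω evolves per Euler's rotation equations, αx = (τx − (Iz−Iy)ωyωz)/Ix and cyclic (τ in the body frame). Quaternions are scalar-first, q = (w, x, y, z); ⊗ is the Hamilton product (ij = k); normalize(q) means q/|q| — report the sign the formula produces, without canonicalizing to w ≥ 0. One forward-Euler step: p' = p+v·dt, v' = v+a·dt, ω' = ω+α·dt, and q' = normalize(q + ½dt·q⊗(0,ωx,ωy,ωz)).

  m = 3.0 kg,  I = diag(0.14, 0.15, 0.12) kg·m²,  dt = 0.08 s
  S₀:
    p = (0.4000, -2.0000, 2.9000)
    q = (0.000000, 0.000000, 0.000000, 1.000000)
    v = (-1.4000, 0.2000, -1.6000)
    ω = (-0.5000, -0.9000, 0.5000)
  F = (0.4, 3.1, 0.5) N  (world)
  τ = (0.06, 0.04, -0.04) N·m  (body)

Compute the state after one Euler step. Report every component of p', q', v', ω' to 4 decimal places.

p' = (0.2880, -1.9840, 2.7720)
q' = (-0.0200, 0.0360, -0.0200, 0.9990)
v' = (-1.3893, 0.2827, -1.5867)
ω' = (-0.4734, -0.8760, 0.4703)

precession coupling ω×(Iω) = (0.0135, -0.0050, 0.0045)
angular accel α = (0.3321, 0.3000, -0.3708)
ω + α·dt = (-0.4734, -0.8760, 0.4703)
2q̇ = q⊗(0,ω) = (-0.5000000, 0.9000000, -0.5000000, 0.0000000)
updated quaternion q' = (-0.0200, 0.0360, -0.0200, 0.9990)
new position p' = (0.2880, -1.9840, 2.7720)
new velocity v' = (-1.3893, 0.2827, -1.5867)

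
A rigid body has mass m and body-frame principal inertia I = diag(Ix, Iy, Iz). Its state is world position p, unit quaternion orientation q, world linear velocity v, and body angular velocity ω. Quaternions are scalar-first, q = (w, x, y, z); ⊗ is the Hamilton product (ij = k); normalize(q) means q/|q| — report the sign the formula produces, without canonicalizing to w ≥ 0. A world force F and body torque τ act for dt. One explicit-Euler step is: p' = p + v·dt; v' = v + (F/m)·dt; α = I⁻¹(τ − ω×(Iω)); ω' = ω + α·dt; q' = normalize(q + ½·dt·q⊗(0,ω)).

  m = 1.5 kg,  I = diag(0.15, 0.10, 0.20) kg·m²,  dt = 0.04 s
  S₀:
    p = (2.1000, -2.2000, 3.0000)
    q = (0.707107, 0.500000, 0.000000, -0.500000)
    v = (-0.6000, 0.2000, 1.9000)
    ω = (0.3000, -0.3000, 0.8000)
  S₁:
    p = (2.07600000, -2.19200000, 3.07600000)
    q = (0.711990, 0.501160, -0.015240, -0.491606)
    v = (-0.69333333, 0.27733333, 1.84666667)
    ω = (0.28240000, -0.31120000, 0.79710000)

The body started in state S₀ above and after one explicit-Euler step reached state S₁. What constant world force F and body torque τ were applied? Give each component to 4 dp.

F = (-3.5000, 2.9000, -2.0000)
τ = (-0.0900, -0.0400, -0.0100)

rate change Δω = (-0.01760000, -0.01120000, -0.00290000)
I·α + gyro = (-0.0900, -0.0400, -0.0100)
Δv = v₁−v₀ = (-0.09333333, 0.07733333, -0.05333333)
F = m·Δv/dt = (-3.5000, 2.9000, -2.0000)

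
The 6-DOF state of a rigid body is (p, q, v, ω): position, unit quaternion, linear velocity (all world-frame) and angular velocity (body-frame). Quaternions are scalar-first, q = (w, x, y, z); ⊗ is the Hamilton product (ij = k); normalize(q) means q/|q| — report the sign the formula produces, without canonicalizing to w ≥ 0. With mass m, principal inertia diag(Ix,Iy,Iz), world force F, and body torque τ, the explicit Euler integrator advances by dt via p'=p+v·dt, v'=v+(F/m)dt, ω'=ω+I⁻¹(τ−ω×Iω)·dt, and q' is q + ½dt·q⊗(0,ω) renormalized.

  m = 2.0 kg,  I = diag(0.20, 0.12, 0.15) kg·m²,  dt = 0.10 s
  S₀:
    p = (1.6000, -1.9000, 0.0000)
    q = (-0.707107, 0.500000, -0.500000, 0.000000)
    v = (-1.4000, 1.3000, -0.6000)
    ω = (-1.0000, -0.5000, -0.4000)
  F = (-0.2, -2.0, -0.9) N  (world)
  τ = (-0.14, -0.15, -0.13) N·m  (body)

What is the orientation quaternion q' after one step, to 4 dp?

q' = (-0.6934, 0.5444, -0.4715, -0.0233)

q⊗(0,ω) = (0.2500000, 0.9071070, 0.5535535, -0.4671572)
q' = normalize(q + ½dt·q⊗(0,ω)) = (-0.6934, 0.5444, -0.4715, -0.0233)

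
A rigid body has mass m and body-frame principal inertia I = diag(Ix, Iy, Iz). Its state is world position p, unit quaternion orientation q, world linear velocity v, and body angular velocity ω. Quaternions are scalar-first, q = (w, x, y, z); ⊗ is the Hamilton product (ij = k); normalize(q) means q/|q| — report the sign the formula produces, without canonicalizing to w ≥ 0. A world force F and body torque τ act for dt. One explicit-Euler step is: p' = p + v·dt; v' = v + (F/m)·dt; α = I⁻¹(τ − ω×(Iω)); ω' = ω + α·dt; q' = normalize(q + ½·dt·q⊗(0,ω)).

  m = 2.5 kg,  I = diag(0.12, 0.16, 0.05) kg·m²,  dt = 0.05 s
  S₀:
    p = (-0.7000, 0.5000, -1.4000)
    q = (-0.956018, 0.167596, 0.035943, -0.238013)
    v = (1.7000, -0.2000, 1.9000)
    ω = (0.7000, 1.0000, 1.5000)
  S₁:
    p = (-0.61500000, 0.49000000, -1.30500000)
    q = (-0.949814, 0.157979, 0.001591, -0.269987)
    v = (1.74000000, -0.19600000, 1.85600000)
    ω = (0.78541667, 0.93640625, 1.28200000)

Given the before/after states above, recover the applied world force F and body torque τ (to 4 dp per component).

F = (2.0000, 0.2000, -2.2000)
τ = (0.0400, -0.1300, -0.1900)

v₁ − v₀ = (0.04000000, 0.00400000, -0.04400000)
applied force F = (2.0000, 0.2000, -2.2000)
Δω = ω₁−ω₀ = (0.08541667, -0.06359375, -0.21800000)
gyro term ω₀×Iω₀ = (-0.1650, 0.0735, 0.0280)
applied torque τ = (0.0400, -0.1300, -0.1900)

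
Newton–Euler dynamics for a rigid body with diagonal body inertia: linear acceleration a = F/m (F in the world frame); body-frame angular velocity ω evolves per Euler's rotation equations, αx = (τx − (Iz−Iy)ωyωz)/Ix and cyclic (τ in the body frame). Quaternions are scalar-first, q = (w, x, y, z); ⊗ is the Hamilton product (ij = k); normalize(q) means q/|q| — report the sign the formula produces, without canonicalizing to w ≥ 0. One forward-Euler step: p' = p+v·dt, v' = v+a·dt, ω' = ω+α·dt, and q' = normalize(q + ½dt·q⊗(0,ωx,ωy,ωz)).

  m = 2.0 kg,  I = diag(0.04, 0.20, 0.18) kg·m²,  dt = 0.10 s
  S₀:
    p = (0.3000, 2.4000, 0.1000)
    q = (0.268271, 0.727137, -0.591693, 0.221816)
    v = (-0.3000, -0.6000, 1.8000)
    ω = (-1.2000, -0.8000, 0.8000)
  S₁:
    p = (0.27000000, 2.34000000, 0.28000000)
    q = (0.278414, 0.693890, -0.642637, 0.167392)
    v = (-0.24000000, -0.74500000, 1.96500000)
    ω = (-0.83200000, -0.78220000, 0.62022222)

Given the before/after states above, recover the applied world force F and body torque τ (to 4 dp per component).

F = (1.2000, -2.9000, 3.3000)
τ = (0.1600, 0.1700, -0.1700)

v₁ − v₀ = (0.06000000, -0.14500000, 0.16500000)
applied force F = (1.2000, -2.9000, 3.3000)
Δω = ω₁−ω₀ = (0.36800000, 0.01780000, -0.17977778)
ω₀×(Iω₀) = (0.0128, 0.1344, 0.1536)
τ = I·(Δω/dt) + ω₀×(Iω₀) = (0.1600, 0.1700, -0.1700)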